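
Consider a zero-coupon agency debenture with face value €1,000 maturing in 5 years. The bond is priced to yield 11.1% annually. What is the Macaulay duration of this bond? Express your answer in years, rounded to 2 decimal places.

A zero-coupon bond has a single cash flow at maturity, so its Macaulay duration equals its maturity: 5 years.

5.00 years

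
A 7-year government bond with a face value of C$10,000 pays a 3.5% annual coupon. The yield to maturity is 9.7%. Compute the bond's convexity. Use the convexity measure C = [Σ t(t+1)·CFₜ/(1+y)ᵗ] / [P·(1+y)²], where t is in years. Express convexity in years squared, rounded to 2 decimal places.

With y = 0.097:
  t   CF        PV=CF/(1+0.097)^t    t·PV        t(t+1)·PV
  1       350.00       319.0520       319.0520         638.1039
  2       350.00       290.8404       581.6809       1,745.0426
  3       350.00       265.1235       795.3704       3,181.4815
  4       350.00       241.6805       966.7218       4,833.6091
  5       350.00       220.3104     1,101.5518       6,609.3106
  6       350.00       200.8299     1,204.9791       8,434.8540
  7    10,350.00     5,413.6971    37,895.8800     303,167.0402
  Σ                  6,951.5337    42,865.2360     328,609.4420
P = 6,951.5337.
Convexity = Σ t(t+1)·PV / [P·(1+y)²] = 328,609.4420 / (6,951.5337 × 1.203409) = 39.28133.

39.28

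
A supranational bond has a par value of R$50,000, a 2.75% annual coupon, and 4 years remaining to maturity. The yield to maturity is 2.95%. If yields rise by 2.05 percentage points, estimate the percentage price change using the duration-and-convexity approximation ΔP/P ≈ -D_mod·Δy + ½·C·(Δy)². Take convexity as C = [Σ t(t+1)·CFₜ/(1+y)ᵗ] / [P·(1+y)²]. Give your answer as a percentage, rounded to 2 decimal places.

With y = 0.0295:
  t   CF        PV=CF/(1+0.0295)^t    t·PV        t(t+1)·PV
  1     1,375.00     1,335.5998     1,335.5998       2,671.1996
  2     1,375.00     1,297.3286     2,594.6572       7,783.9717
  3     1,375.00     1,260.1541     3,780.4622      15,121.8488
  4    51,375.00    45,734.7628   182,939.0512     914,695.2562
  Σ                 49,627.8453   190,649.7705     940,272.2762
P = 49,627.8453; D_Mac = 3.84159 yrs; D_mod = 3.73151 yrs; C = 17.87621.
Duration effect: -3.73151 × (+0.0205) = -0.076496
Convexity effect: 0.5 × 17.87621 × (0.0205)² = +0.0037562
ΔP/P ≈ -0.076496 + 0.0037562 = -0.072740 = -7.2740%.

-7.27%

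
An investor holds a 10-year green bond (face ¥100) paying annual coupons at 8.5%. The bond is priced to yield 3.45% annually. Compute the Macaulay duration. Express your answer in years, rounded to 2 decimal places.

Periodic yield y = 0.0345. Discount each cash flow and weight by its year:
  t   CF        PV=CF/(1+0.0345)^t    t·PV
  1         8.50         8.2165         8.2165
  2         8.50         7.9425        15.8850
  3         8.50         7.6776        23.0329
  4         8.50         7.4216        29.6864
  5         8.50         7.1741        35.8704
  6         8.50         6.9348        41.6090
  7         8.50         6.7036        46.9249
  8         8.50         6.4800        51.8400
  9         8.50         6.2639        56.3751
  10      108.50        77.2903       772.9026
  Σ                    142.1049     1,082.3428
Price P = Σ PV = 142.1049.
Macaulay duration = Σ(t·PV) / P = 1,082.3428 / 142.1049 = 7.61651 years.

7.62 years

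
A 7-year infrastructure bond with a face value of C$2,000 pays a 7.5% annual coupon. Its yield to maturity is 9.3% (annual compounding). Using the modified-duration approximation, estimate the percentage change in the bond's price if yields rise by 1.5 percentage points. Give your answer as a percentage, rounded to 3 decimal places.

Periodic yield y = 0.093. Modified duration first:
  t   CF        PV=CF/(1+0.093)^t    t·PV
  1       150.00       137.2370       137.2370
  2       150.00       125.5599       251.1198
  3       150.00       114.8764       344.6292
  4       150.00       105.1019       420.4076
  5       150.00        96.1591       480.7956
  6       150.00        87.9772       527.8634
  7     2,150.00     1,153.7118     8,075.9824
  Σ                  1,820.6233    10,238.0350
P = 1,820.6233; D_Mac = 5.62337 yrs; D_mod = 5.62337/(1+0.093) = 5.14489 yrs.
ΔP/P ≈ -D_mod · Δy = -5.14489 × (+0.015) = -0.077173 = -7.7173%.

-7.717%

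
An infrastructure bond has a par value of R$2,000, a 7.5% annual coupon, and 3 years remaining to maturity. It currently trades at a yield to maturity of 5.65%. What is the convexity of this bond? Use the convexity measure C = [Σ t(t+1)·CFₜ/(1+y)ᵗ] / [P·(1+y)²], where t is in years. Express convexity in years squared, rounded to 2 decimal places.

With y = 0.0565:
  t   CF        PV=CF/(1+0.0565)^t    t·PV        t(t+1)·PV
  1       150.00       141.9782       141.9782         283.9565
  2       150.00       134.3855       268.7709         806.3127
  3     2,150.00     1,823.1817     5,469.5451      21,878.1805
  Σ                  2,099.5454     5,880.2943      22,968.4497
P = 2,099.5454.
Convexity = Σ t(t+1)·PV / [P·(1+y)²] = 22,968.4497 / (2,099.5454 × 1.116192) = 9.80093.

9.80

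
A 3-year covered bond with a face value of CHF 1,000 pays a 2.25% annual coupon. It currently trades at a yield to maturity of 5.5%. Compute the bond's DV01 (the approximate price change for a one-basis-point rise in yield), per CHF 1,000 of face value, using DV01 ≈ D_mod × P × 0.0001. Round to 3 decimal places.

CHF 0.253

Periodic yield y = 0.055.
  t   CF        PV=CF/(1+0.055)^t    t·PV
  1        22.50        21.3270        21.3270
  2        22.50        20.2152        40.4304
  3     1,022.50       870.7750     2,612.3249
  Σ                    912.3172     2,674.0823
P = 912.3172; D_Mac = 2.93109 yrs; D_mod = 2.77828 yrs.
DV01 ≈ 2.77828 × 912.3172 × 0.0001 = 0.253468.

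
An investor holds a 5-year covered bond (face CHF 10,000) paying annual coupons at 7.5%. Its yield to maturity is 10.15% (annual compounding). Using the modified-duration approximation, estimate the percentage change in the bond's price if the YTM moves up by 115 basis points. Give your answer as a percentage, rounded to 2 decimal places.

Periodic yield y = 0.1015. Modified duration first:
  t   CF        PV=CF/(1+0.1015)^t    t·PV
  1       750.00       680.8897       680.8897
  2       750.00       618.1477     1,236.2954
  3       750.00       561.1872     1,683.5616
  4       750.00       509.4754     2,037.9018
  5    10,750.00     6,629.5791    33,147.8955
  Σ                  8,999.2791    38,786.5440
P = 8,999.2791; D_Mac = 4.30996 yrs; D_mod = 4.30996/(1+0.1015) = 3.91281 yrs.
ΔP/P ≈ -D_mod · Δy = -3.91281 × (+0.0115) = -0.044997 = -4.4997%.

-4.50%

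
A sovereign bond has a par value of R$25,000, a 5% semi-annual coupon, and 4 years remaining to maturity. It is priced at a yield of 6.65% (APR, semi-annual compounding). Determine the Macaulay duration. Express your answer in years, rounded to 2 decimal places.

Periodic yield y = 0.03325. Discount each cash flow and weight by its period:
  t   CF        PV=CF/(1+0.03325)^t    t·PV
  1       625.00       604.8875       604.8875
  2       625.00       585.4222     1,170.8444
  3       625.00       566.5833     1,699.7499
  4       625.00       548.3506     2,193.4026
  5       625.00       530.7047     2,653.5236
  6       625.00       513.6266     3,081.7598
  7       625.00       497.0981     3,479.6868
  8    25,625.00    19,725.1613   157,801.2901
  Σ                 23,571.8344   172,685.1447
Price P = Σ PV = 23,571.8344.
Macaulay duration = Σ(t·PV) / P = 172,685.1447 / 23,571.8344 = 7.32591 half-year periods.
In years: 7.32591 / 2 = 3.66296 years.

3.66 years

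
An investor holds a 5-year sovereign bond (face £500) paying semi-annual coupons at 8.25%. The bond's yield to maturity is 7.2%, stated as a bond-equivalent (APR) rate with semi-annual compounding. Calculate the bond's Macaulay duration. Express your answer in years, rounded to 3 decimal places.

Periodic yield y = 0.036. Discount each cash flow and weight by its period:
  t   CF        PV=CF/(1+0.036)^t    t·PV
  1       20.625        19.9083        19.9083
  2       20.625        19.2165        38.4330
  3       20.625        18.5488        55.6463
  4       20.625        17.9042        71.6168
  5       20.625        17.2820        86.4102
  6       20.625        16.6815       100.0891
  7       20.625        16.1018       112.7129
  8       20.625        15.5423       124.3386
  9       20.625        15.0022       135.0202
  10     520.625       365.5337     3,655.3374
  Σ                    521.7215     4,399.5127
Price P = Σ PV = 521.7215.
Macaulay duration = Σ(t·PV) / P = 4,399.5127 / 521.7215 = 8.43268 half-year periods.
In years: 8.43268 / 2 = 4.21634 years.

4.216 years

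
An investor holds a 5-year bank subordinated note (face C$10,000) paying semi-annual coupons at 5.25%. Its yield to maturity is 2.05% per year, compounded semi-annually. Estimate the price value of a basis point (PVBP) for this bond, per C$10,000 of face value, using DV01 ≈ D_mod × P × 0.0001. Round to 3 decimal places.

C$5.135

Periodic yield y = 0.01025.
  t   CF        PV=CF/(1+0.01025)^t    t·PV
  1       262.50       259.8367       259.8367
  2       262.50       257.2004       514.4007
  3       262.50       254.5908       763.7724
  4       262.50       252.0077     1,008.0309
  5       262.50       249.4509     1,247.2543
  6       262.50       246.9199     1,481.5196
  7       262.50       244.4147     1,710.9028
  8       262.50       241.9349     1,935.4788
  9       262.50       239.4802     2,155.3216
  10   10,262.50     9,267.5423    92,675.4234
  Σ                 11,513.3785   103,751.9414
P = 11,513.3785; D_Mac = 9.01142 half-year periods = 4.50571 yrs; D_mod = 4.46000 yrs.
DV01 ≈ 4.46000 × 11,513.3785 × 0.0001 = 5.134964.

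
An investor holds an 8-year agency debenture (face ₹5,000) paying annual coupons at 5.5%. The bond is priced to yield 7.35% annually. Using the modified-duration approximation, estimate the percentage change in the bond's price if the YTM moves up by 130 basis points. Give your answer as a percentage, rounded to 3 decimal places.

Periodic yield y = 0.0735. Modified duration first:
  t   CF        PV=CF/(1+0.0735)^t    t·PV
  1       275.00       256.1714       256.1714
  2       275.00       238.6320       477.2639
  3       275.00       222.2934       666.8802
  4       275.00       207.0735       828.2940
  5       275.00       192.8957       964.4783
  6       275.00       179.6885     1,078.1313
  7       275.00       167.3857     1,171.6999
  8     5,275.00     2,990.9288    23,927.4304
  Σ                  4,455.0689    29,370.3493
P = 4,455.0689; D_Mac = 6.59257 yrs; D_mod = 6.59257/(1+0.0735) = 6.14119 yrs.
ΔP/P ≈ -D_mod · Δy = -6.14119 × (+0.013) = -0.079835 = -7.9835%.

-7.984%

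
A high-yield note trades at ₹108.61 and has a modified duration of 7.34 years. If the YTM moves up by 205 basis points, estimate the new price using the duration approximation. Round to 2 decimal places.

₹92.27

Duration approximation: ΔP/P ≈ -D_mod · Δy = -7.34 × (+0.0205) = -0.150470.
New price ≈ 108.61 × (1 - 0.150470) = 92.2674533.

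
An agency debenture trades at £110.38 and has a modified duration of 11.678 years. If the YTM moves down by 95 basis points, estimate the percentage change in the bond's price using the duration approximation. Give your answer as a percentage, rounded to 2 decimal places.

+11.09%

Duration approximation: ΔP/P ≈ -D_mod · Δy = -11.678 × (-0.0095) = +0.110941.
As a percentage: +11.0941%.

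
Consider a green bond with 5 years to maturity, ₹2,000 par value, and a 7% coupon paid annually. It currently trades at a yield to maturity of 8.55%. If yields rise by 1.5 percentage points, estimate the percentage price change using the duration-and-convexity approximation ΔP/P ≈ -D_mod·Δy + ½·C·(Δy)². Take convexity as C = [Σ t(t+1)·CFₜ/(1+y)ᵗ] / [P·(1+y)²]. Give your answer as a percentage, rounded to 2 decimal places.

-5.79%

With y = 0.0855:
  t   CF        PV=CF/(1+0.0855)^t    t·PV        t(t+1)·PV
  1       140.00       128.9728       128.9728         257.9456
  2       140.00       118.8142       237.6284         712.8853
  3       140.00       109.4557       328.3672       1,313.4689
  4       140.00       100.8344       403.3376       2,016.6880
  5     2,140.00     1,419.9225     7,099.6124      42,597.6743
  Σ                  1,877.9997     8,197.9185      46,898.6622
P = 1,877.9997; D_Mac = 4.36524 yrs; D_mod = 4.02141 yrs; C = 21.19363.
Duration effect: -4.02141 × (+0.015) = -0.060321
Convexity effect: 0.5 × 21.19363 × (0.015)² = +0.0023843
ΔP/P ≈ -0.060321 + 0.0023843 = -0.057937 = -5.7937%.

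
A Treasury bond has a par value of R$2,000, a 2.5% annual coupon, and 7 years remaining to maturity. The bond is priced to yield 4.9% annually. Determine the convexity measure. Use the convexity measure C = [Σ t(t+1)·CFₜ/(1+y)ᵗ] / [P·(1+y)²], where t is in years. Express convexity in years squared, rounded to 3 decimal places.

With y = 0.049:
  t   CF        PV=CF/(1+0.049)^t    t·PV        t(t+1)·PV
  1        50.00        47.6644        47.6644          95.3289
  2        50.00        45.4380        90.8760         272.6279
  3        50.00        43.3155       129.9466         519.7862
  4        50.00        41.2922       165.1688         825.8441
  5        50.00        39.3634       196.8170       1,180.9019
  6        50.00        37.5247       225.1481       1,576.0368
  7     2,050.00     1,466.6465    10,266.5253      82,132.2028
  Σ                  1,721.2447    11,122.1462      86,602.7286
P = 1,721.2447.
Convexity = Σ t(t+1)·PV / [P·(1+y)²] = 86,602.7286 / (1,721.2447 × 1.100401) = 45.72334.

45.723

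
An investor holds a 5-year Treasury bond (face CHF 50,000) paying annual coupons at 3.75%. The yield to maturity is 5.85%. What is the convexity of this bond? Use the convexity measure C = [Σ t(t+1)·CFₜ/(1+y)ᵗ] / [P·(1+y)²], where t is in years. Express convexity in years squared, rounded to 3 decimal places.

24.167

With y = 0.0585:
  t   CF        PV=CF/(1+0.0585)^t    t·PV        t(t+1)·PV
  1     1,875.00     1,771.3746     1,771.3746       3,542.7492
  2     1,875.00     1,673.4762     3,346.9525      10,040.8574
  3     1,875.00     1,580.9884     4,742.9652      18,971.8609
  4     1,875.00     1,493.6121     5,974.4484      29,872.2420
  5    51,875.00    39,039.4597   195,197.2983   1,171,183.7896
  Σ                 45,558.9110   211,033.0389   1,233,611.4989
P = 45,558.9110.
Convexity = Σ t(t+1)·PV / [P·(1+y)²] = 1,233,611.4989 / (45,558.9110 × 1.120422) = 24.16703.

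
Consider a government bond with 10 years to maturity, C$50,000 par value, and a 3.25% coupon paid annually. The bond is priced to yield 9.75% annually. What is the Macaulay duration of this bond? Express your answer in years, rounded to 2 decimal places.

8.22 years

Periodic yield y = 0.0975. Discount each cash flow and weight by its year:
  t   CF        PV=CF/(1+0.0975)^t    t·PV
  1     1,625.00     1,480.6378     1,480.6378
  2     1,625.00     1,349.1005     2,698.2010
  3     1,625.00     1,229.2488     3,687.7463
  4     1,625.00     1,120.0444     4,480.1777
  5     1,625.00     1,020.5416     5,102.7081
  6     1,625.00       929.8785     5,579.2708
  7     1,625.00       847.2697     5,930.8877
  8     1,625.00       771.9997     6,175.9976
  9     1,625.00       703.4166     6,330.7493
  10   51,625.00    20,361.7347   203,617.3474
  Σ                 29,813.8723   245,083.7238
Price P = Σ PV = 29,813.8723.
Macaulay duration = Σ(t·PV) / P = 245,083.7238 / 29,813.8723 = 8.22046 years.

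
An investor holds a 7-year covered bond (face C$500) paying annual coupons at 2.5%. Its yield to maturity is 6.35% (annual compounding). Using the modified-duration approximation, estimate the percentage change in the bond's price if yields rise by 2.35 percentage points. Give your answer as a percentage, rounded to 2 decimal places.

Periodic yield y = 0.0635. Modified duration first:
  t   CF        PV=CF/(1+0.0635)^t    t·PV
  1        12.50        11.7536        11.7536
  2        12.50        11.0519        22.1037
  3        12.50        10.3920        31.1759
  4        12.50         9.7715        39.0859
  5        12.50         9.1880        45.9402
  6        12.50         8.6394        51.8366
  7       512.50       333.0669     2,331.4680
  Σ                    393.8632     2,533.3638
P = 393.8632; D_Mac = 6.43209 yrs; D_mod = 6.43209/(1+0.0635) = 6.04804 yrs.
ΔP/P ≈ -D_mod · Δy = -6.04804 × (+0.0235) = -0.142129 = -14.2129%.

-14.21%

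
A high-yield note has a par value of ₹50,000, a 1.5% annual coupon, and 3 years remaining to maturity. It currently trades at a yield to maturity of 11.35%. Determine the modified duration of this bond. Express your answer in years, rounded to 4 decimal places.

Periodic yield y = 0.1135. First find Macaulay duration:
  t   CF        PV=CF/(1+0.1135)^t    t·PV
  1       750.00       673.5519       673.5519
  2       750.00       604.8962     1,209.7923
  3    50,750.00    36,759.1434   110,277.4302
  Σ                 38,037.5914   112,160.7744
P = 38,037.5914; Macaulay duration = 112,160.7744 / 38,037.5914 = 2.94868 years.
Modified duration = D_Mac / (1 + y) = 2.94868 / 1.1135 = 2.64812 years.

2.6481 years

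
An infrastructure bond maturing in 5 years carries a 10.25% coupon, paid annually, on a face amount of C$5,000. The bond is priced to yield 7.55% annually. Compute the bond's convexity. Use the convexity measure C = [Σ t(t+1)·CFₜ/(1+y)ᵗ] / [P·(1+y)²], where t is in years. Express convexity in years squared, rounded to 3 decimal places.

With y = 0.0755:
  t   CF        PV=CF/(1+0.0755)^t    t·PV        t(t+1)·PV
  1       512.50       476.5225       476.5225         953.0451
  2       512.50       443.0707       886.1414       2,658.4243
  3       512.50       411.9672     1,235.9016       4,943.6062
  4       512.50       383.0471     1,532.1885       7,660.9426
  5     5,512.50     3,830.8622    19,154.3109     114,925.8656
  Σ                  5,545.4698    23,285.0650     131,141.8838
P = 5,545.4698.
Convexity = Σ t(t+1)·PV / [P·(1+y)²] = 131,141.8838 / (5,545.4698 × 1.156700) = 20.44477.

20.445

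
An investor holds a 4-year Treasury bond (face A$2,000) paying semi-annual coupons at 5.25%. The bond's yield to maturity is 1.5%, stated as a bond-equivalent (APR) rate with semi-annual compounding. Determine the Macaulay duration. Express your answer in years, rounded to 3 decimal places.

3.686 years

Periodic yield y = 0.0075. Discount each cash flow and weight by its period:
  t   CF        PV=CF/(1+0.0075)^t    t·PV
  1        52.50        52.1092        52.1092
  2        52.50        51.7213       103.4425
  3        52.50        51.3362       154.0087
  4        52.50        50.9541       203.8164
  5        52.50        50.5748       252.8739
  6        52.50        50.1983       301.1898
  7        52.50        49.8246       348.7723
  8     2,052.50     1,933.4045    15,467.2361
  Σ                  2,290.1230    16,883.4489
Price P = Σ PV = 2,290.1230.
Macaulay duration = Σ(t·PV) / P = 16,883.4489 / 2,290.1230 = 7.37229 half-year periods.
In years: 7.37229 / 2 = 3.68614 years.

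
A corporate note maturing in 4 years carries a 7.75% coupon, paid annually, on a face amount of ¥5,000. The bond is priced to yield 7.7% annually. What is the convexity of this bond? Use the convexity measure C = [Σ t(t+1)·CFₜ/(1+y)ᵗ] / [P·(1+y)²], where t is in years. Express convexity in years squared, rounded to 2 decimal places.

14.90

With y = 0.077:
  t   CF        PV=CF/(1+0.077)^t    t·PV        t(t+1)·PV
  1       387.50       359.7957       359.7957         719.5915
  2       387.50       334.0722       668.1443       2,004.4330
  3       387.50       310.1877       930.5632       3,722.2526
  4     5,387.50     4,004.2803    16,017.1212      80,085.6059
  Σ                  5,008.3359    17,975.6244      86,531.8830
P = 5,008.3359.
Convexity = Σ t(t+1)·PV / [P·(1+y)²] = 86,531.8830 / (5,008.3359 × 1.159929) = 14.89537.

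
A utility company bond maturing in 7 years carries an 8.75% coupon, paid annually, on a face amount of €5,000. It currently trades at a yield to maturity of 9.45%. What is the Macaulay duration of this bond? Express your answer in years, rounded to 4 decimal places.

Periodic yield y = 0.0945. Discount each cash flow and weight by its year:
  t   CF        PV=CF/(1+0.0945)^t    t·PV
  1       437.50       399.7259       399.7259
  2       437.50       365.2133       730.4265
  3       437.50       333.6804     1,001.0413
  4       437.50       304.8702     1,219.4809
  5       437.50       278.5475     1,392.7374
  6       437.50       254.4975     1,526.9848
  7     5,437.50     2,889.9405    20,229.5838
  Σ                  4,826.4753    26,499.9806
Price P = Σ PV = 4,826.4753.
Macaulay duration = Σ(t·PV) / P = 26,499.9806 / 4,826.4753 = 5.49055 years.

5.4905 years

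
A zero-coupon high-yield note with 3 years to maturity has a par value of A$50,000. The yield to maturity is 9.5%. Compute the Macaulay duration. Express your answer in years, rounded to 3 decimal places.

3.000 years

A zero-coupon bond has a single cash flow at maturity, so its Macaulay duration equals its maturity: 3 years.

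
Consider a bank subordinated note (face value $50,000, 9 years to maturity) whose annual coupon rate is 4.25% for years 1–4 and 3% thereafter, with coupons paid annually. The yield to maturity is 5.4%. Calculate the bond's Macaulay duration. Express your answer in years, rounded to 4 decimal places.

Periodic yield y = 0.054. Discount each cash flow and weight by its year:
  t   CF        PV=CF/(1+0.054)^t    t·PV
  1     2,125.00     2,016.1290     2,016.1290
  2     2,125.00     1,912.8359     3,825.6718
  3     2,125.00     1,814.8348     5,444.5044
  4     2,125.00     1,721.8547     6,887.4186
  5     1,500.00     1,153.1564     5,765.7819
  6     1,500.00     1,094.0763     6,564.4575
  7     1,500.00     1,038.0230     7,266.1611
  8     1,500.00       984.8416     7,878.7326
  9    51,500.00    32,080.5445   288,724.9007
  Σ                 43,816.2961   334,373.7577
Price P = Σ PV = 43,816.2961.
Macaulay duration = Σ(t·PV) / P = 334,373.7577 / 43,816.2961 = 7.63126 years.

7.6313 years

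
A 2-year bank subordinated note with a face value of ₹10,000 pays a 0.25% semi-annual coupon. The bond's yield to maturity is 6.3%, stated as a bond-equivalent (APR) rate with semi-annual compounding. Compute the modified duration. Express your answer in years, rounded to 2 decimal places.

Periodic yield y = 0.0315. First find Macaulay duration:
  t   CF        PV=CF/(1+0.0315)^t    t·PV
  1        12.50        12.1183        12.1183
  2        12.50        11.7482        23.4964
  3        12.50        11.3894        34.1683
  4    10,012.50     8,844.3435    35,377.3739
  Σ                  8,879.5994    35,447.1569
P = 8,879.5994; Macaulay duration = 35,447.1569 / 8,879.5994 = 3.99198 half-year periods = 1.99599 years.
Modified duration = D_Mac / (1 + y) = 1.99599 / 1.0315 = 1.93503 years.

1.94 years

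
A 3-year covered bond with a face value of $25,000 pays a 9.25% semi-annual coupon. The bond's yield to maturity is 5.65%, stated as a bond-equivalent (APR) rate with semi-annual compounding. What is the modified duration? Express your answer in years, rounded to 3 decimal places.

Periodic yield y = 0.02825. First find Macaulay duration:
  t   CF        PV=CF/(1+0.02825)^t    t·PV
  1     1,156.25     1,124.4833     1,124.4833
  2     1,156.25     1,093.5894     2,187.1789
  3     1,156.25     1,063.5443     3,190.6330
  4     1,156.25     1,034.3246     4,137.2986
  5     1,156.25     1,005.9078     5,029.5388
  6    26,156.25    22,130.0895   132,780.5371
  Σ                 27,451.9390   148,449.6696
P = 27,451.9390; Macaulay duration = 148,449.6696 / 27,451.9390 = 5.40762 half-year periods = 2.70381 years.
Modified duration = D_Mac / (1 + y) = 2.70381 / 1.02825 = 2.62953 years.

2.630 years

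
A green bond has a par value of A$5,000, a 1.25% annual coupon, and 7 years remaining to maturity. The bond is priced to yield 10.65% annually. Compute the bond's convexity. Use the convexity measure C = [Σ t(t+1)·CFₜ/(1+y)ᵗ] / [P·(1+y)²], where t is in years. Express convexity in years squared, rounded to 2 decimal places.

42.60

With y = 0.1065:
  t   CF        PV=CF/(1+0.1065)^t    t·PV        t(t+1)·PV
  1        62.50        56.4844        56.4844         112.9688
  2        62.50        51.0478       102.0956         306.2869
  3        62.50        46.1345       138.4035         553.6139
  4        62.50        41.6941       166.7763         833.8815
  5        62.50        37.6810       188.4052       1,130.4313
  6        62.50        34.0543       204.3256       1,430.2791
  7     5,062.50     2,492.9014    17,450.3101     139,602.4806
  Σ                  2,759.9975    18,306.8007     143,969.9422
P = 2,759.9975.
Convexity = Σ t(t+1)·PV / [P·(1+y)²] = 143,969.9422 / (2,759.9975 × 1.224342) = 42.60497.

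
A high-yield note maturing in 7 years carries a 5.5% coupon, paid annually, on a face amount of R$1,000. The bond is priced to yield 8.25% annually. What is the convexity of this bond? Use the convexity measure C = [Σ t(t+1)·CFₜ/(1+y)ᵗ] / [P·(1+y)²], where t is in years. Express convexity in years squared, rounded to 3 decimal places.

37.962

With y = 0.0825:
  t   CF        PV=CF/(1+0.0825)^t    t·PV        t(t+1)·PV
  1        55.00        50.8083        50.8083         101.6166
  2        55.00        46.9361        93.8722         281.6165
  3        55.00        43.3590       130.0769         520.3077
  4        55.00        40.0545       160.2179         801.0895
  5        55.00        37.0018       185.0091       1,110.0548
  6        55.00        34.1818       205.0910       1,435.6367
  7     1,055.00       605.6994     4,239.8956      33,919.1649
  Σ                    858.0409     5,064.9710      38,169.4868
P = 858.0409.
Convexity = Σ t(t+1)·PV / [P·(1+y)²] = 38,169.4868 / (858.0409 × 1.171806) = 37.96230.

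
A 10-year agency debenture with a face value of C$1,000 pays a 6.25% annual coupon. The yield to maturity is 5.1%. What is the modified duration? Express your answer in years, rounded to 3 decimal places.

7.454 years

Periodic yield y = 0.051. First find Macaulay duration:
  t   CF        PV=CF/(1+0.051)^t    t·PV
  1        62.50        59.4672        59.4672
  2        62.50        56.5815       113.1630
  3        62.50        53.8359       161.5077
  4        62.50        51.2235       204.8940
  5        62.50        48.7379       243.6893
  6        62.50        46.3728       278.2371
  7        62.50        44.1226       308.8581
  8        62.50        41.9815       335.8523
  9        62.50        39.9444       359.4993
  10    1,062.50       646.1030     6,461.0303
  Σ                  1,088.3703     8,526.1982
P = 1,088.3703; Macaulay duration = 8,526.1982 / 1,088.3703 = 7.83391 years.
Modified duration = D_Mac / (1 + y) = 7.83391 / 1.051 = 7.45377 years.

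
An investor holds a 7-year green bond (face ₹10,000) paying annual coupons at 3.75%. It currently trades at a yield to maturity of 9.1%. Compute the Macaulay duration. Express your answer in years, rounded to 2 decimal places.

6.14 years

Periodic yield y = 0.091. Discount each cash flow and weight by its year:
  t   CF        PV=CF/(1+0.091)^t    t·PV
  1       375.00       343.7214       343.7214
  2       375.00       315.0517       630.1033
  3       375.00       288.7733       866.3199
  4       375.00       264.6868     1,058.7472
  5       375.00       242.6093     1,213.0467
  6       375.00       222.3734     1,334.2402
  7    10,375.00     5,639.1656    39,474.1595
  Σ                  7,316.3814    44,920.3380
Price P = Σ PV = 7,316.3814.
Macaulay duration = Σ(t·PV) / P = 44,920.3380 / 7,316.3814 = 6.13969 years.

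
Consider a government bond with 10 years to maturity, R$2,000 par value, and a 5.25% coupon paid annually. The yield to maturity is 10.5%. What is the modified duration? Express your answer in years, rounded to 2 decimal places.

Periodic yield y = 0.105. First find Macaulay duration:
  t   CF        PV=CF/(1+0.105)^t    t·PV
  1       105.00        95.0226        95.0226
  2       105.00        85.9933       171.9867
  3       105.00        77.8220       233.4660
  4       105.00        70.4272       281.7086
  5       105.00        63.7350       318.6749
  6       105.00        57.6787       346.0723
  7       105.00        52.1979       365.3856
  8       105.00        47.2380       377.9036
  9       105.00        42.7493       384.7435
  10    2,105.00       775.5849     7,755.8486
  Σ                  1,368.4489    10,330.8125
P = 1,368.4489; Macaulay duration = 10,330.8125 / 1,368.4489 = 7.54929 years.
Modified duration = D_Mac / (1 + y) = 7.54929 / 1.105 = 6.83193 years.

6.83 years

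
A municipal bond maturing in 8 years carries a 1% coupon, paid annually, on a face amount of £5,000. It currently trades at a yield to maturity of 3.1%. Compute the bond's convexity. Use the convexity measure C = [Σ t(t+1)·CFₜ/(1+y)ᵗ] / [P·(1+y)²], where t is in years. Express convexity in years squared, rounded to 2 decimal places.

With y = 0.031:
  t   CF        PV=CF/(1+0.031)^t    t·PV        t(t+1)·PV
  1        50.00        48.4966        48.4966          96.9932
  2        50.00        47.0384        94.0768         282.2305
  3        50.00        45.6241       136.8722         547.4888
  4        50.00        44.2522       177.0090         885.0450
  5        50.00        42.9217       214.6084       1,287.6503
  6        50.00        41.6311       249.7867       1,748.5067
  7        50.00        40.3794       282.6555       2,261.2437
  8     5,050.00     3,955.6882    31,645.5059     284,809.5531
  Σ                  4,266.0317    32,849.0110     291,918.7113
P = 4,266.0317.
Convexity = Σ t(t+1)·PV / [P·(1+y)²] = 291,918.7113 / (4,266.0317 × 1.062961) = 64.37549.

64.38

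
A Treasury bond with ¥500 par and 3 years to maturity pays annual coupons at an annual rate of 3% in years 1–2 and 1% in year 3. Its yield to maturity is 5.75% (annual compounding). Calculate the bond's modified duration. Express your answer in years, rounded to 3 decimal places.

Periodic yield y = 0.0575. First find Macaulay duration:
  t   CF        PV=CF/(1+0.0575)^t    t·PV
  1        15.00        14.1844        14.1844
  2        15.00        13.4131        26.8263
  3       505.00       427.0220     1,281.0660
  Σ                    454.6195     1,322.0767
P = 454.6195; Macaulay duration = 1,322.0767 / 454.6195 = 2.90809 years.
Modified duration = D_Mac / (1 + y) = 2.90809 / 1.0575 = 2.74997 years.

2.750 years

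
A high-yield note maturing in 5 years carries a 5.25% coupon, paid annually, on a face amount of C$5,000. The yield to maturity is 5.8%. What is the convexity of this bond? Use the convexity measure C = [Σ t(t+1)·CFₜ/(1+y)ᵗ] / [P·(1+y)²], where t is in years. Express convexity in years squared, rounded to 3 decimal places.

With y = 0.058:
  t   CF        PV=CF/(1+0.058)^t    t·PV        t(t+1)·PV
  1       262.50       248.1096       248.1096         496.2193
  2       262.50       234.5082       469.0163       1,407.0490
  3       262.50       221.6523       664.9570       2,659.8280
  4       262.50       209.5013       838.0050       4,190.0252
  5     5,262.50     3,969.7556    19,848.7780     119,092.6681
  Σ                  4,883.5270    22,068.8660     127,845.7895
P = 4,883.5270.
Convexity = Σ t(t+1)·PV / [P·(1+y)²] = 127,845.7895 / (4,883.5270 × 1.119364) = 23.38738.

23.387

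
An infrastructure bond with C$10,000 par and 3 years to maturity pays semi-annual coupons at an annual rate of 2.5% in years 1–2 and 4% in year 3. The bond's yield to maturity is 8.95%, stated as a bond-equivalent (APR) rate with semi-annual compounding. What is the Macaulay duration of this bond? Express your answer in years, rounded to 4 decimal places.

Periodic yield y = 0.04475. Discount each cash flow and weight by its period:
  t   CF        PV=CF/(1+0.04475)^t    t·PV
  1       125.00       119.6458       119.6458
  2       125.00       114.5210       229.0421
  3       125.00       109.6157       328.8472
  4       125.00       104.9205       419.6821
  5       200.00       160.6823       803.4116
  6    10,200.00     7,843.7888    47,062.7330
  Σ                  8,453.1743    48,963.3618
Price P = Σ PV = 8,453.1743.
Macaulay duration = Σ(t·PV) / P = 48,963.3618 / 8,453.1743 = 5.79230 half-year periods.
In years: 5.79230 / 2 = 2.89615 years.

2.8962 years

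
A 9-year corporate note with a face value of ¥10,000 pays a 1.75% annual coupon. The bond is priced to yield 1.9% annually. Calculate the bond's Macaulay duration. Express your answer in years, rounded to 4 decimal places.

8.4005 years

Periodic yield y = 0.019. Discount each cash flow and weight by its year:
  t   CF        PV=CF/(1+0.019)^t    t·PV
  1       175.00       171.7370       171.7370
  2       175.00       168.5348       337.0697
  3       175.00       165.3924       496.1771
  4       175.00       162.3085       649.2341
  5       175.00       159.2822       796.4108
  6       175.00       156.3122       937.8733
  7       175.00       153.3977     1,073.7837
  8       175.00       150.5375     1,204.2997
  9    10,175.00     8,589.4778    77,305.3002
  Σ                  9,876.9800    82,971.8856
Price P = Σ PV = 9,876.9800.
Macaulay duration = Σ(t·PV) / P = 82,971.8856 / 9,876.9800 = 8.40053 years.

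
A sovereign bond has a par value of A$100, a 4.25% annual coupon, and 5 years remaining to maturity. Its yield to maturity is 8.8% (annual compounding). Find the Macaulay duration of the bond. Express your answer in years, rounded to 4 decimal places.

4.5617 years

Periodic yield y = 0.088. Discount each cash flow and weight by its year:
  t   CF        PV=CF/(1+0.088)^t    t·PV
  1         4.25         3.9062         3.9062
  2         4.25         3.5903         7.1806
  3         4.25         3.2999         9.8997
  4         4.25         3.0330        12.1320
  5       104.25        68.3804       341.9020
  Σ                     82.2099       375.0206
Price P = Σ PV = 82.2099.
Macaulay duration = Σ(t·PV) / P = 375.0206 / 82.2099 = 4.56175 years.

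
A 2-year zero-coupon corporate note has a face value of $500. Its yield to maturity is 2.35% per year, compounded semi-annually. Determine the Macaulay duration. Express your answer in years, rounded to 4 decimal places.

A zero-coupon bond has a single cash flow at maturity, so its Macaulay duration equals its maturity: 2 years.
(Equivalently: 4 semi-annual periods ÷ 2 = 2 years.)

2.0000 years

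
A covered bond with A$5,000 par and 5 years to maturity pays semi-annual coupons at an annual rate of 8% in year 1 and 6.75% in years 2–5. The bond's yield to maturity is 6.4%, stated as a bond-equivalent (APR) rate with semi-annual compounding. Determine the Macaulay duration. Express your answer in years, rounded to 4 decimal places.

Periodic yield y = 0.032. Discount each cash flow and weight by its period:
  t   CF        PV=CF/(1+0.032)^t    t·PV
  1       200.00       193.7984       193.7984
  2       200.00       187.7892       375.5784
  3       168.75       153.5340       460.6021
  4       168.75       148.7733       595.0932
  5       168.75       144.1602       720.8009
  6       168.75       139.6901       838.1405
  7       168.75       135.3586       947.5103
  8       168.75       131.1614     1,049.2916
  9       168.75       127.0944     1,143.8498
  10    5,168.75     3,772.1465    37,721.4652
  Σ                  5,133.5063    44,046.1305
Price P = Σ PV = 5,133.5063.
Macaulay duration = Σ(t·PV) / P = 44,046.1305 / 5,133.5063 = 8.58013 half-year periods.
In years: 8.58013 / 2 = 4.29006 years.

4.2901 years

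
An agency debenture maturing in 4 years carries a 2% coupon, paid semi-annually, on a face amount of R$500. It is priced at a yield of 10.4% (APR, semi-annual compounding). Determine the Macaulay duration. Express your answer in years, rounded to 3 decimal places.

3.835 years

Periodic yield y = 0.052. Discount each cash flow and weight by its period:
  t   CF        PV=CF/(1+0.052)^t    t·PV
  1         5.00         4.7529         4.7529
  2         5.00         4.5179         9.0358
  3         5.00         4.2946        12.8838
  4         5.00         4.0823        16.3293
  5         5.00         3.8805        19.4027
  6         5.00         3.6887        22.1323
  7         5.00         3.5064        24.5447
  8       505.00       336.6398     2,693.1184
  Σ                    365.3631     2,802.1999
Price P = Σ PV = 365.3631.
Macaulay duration = Σ(t·PV) / P = 2,802.1999 / 365.3631 = 7.66963 half-year periods.
In years: 7.66963 / 2 = 3.83481 years.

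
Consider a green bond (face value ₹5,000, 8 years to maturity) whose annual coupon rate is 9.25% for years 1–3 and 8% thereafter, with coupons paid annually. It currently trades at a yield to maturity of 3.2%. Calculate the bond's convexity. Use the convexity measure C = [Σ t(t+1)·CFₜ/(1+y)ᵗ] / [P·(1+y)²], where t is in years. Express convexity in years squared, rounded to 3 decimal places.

With y = 0.032:
  t   CF        PV=CF/(1+0.032)^t    t·PV        t(t+1)·PV
  1       462.50       448.1589       448.1589         896.3178
  2       462.50       434.2625       868.5250       2,605.5751
  3       462.50       420.7970     1,262.3910       5,049.5641
  4       400.00       352.6478     1,410.5913       7,052.9564
  5       400.00       341.7130     1,708.5650      10,251.3901
  6       400.00       331.1173     1,986.7035      13,906.9245
  7       400.00       320.8500     2,245.9503      17,967.6028
  8     5,400.00     4,197.1663    33,577.3307     302,195.9766
  Σ                  6,846.7129    43,508.2158     359,926.3074
P = 6,846.7129.
Convexity = Σ t(t+1)·PV / [P·(1+y)²] = 359,926.3074 / (6,846.7129 × 1.065024) = 49.35965.

49.360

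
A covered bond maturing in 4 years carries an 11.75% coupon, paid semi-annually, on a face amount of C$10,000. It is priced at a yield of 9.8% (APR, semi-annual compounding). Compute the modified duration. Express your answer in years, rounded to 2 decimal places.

3.17 years

Periodic yield y = 0.049. First find Macaulay duration:
  t   CF        PV=CF/(1+0.049)^t    t·PV
  1       587.50       560.0572       560.0572
  2       587.50       533.8963     1,067.7926
  3       587.50       508.9574     1,526.8721
  4       587.50       485.1834     1,940.7335
  5       587.50       462.5199     2,312.5995
  6       587.50       440.9151     2,645.4904
  7       587.50       420.3194     2,942.2359
  8    10,587.50     7,220.8699    57,766.9589
  Σ                 10,632.7185    70,762.7401
P = 10,632.7185; Macaulay duration = 70,762.7401 / 10,632.7185 = 6.65519 half-year periods = 3.32759 years.
Modified duration = D_Mac / (1 + y) = 3.32759 / 1.049 = 3.17216 years.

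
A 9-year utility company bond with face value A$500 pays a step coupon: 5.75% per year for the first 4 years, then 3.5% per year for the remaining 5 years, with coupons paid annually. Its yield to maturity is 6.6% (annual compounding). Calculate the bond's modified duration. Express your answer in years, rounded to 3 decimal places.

6.793 years

Periodic yield y = 0.066. First find Macaulay duration:
  t   CF        PV=CF/(1+0.066)^t    t·PV
  1        28.75        26.9700        26.9700
  2        28.75        25.3002        50.6003
  3        28.75        23.7337        71.2012
  4        28.75        22.2643        89.0572
  5        17.50        12.7131        63.5656
  6        17.50        11.9260        71.5560
  7        17.50        11.1876        78.3133
  8        17.50        10.4950        83.9596
  9       517.50       291.1357     2,620.2216
  Σ                    435.7256     3,155.4449
P = 435.7256; Macaulay duration = 3,155.4449 / 435.7256 = 7.24182 years.
Modified duration = D_Mac / (1 + y) = 7.24182 / 1.066 = 6.79345 years.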